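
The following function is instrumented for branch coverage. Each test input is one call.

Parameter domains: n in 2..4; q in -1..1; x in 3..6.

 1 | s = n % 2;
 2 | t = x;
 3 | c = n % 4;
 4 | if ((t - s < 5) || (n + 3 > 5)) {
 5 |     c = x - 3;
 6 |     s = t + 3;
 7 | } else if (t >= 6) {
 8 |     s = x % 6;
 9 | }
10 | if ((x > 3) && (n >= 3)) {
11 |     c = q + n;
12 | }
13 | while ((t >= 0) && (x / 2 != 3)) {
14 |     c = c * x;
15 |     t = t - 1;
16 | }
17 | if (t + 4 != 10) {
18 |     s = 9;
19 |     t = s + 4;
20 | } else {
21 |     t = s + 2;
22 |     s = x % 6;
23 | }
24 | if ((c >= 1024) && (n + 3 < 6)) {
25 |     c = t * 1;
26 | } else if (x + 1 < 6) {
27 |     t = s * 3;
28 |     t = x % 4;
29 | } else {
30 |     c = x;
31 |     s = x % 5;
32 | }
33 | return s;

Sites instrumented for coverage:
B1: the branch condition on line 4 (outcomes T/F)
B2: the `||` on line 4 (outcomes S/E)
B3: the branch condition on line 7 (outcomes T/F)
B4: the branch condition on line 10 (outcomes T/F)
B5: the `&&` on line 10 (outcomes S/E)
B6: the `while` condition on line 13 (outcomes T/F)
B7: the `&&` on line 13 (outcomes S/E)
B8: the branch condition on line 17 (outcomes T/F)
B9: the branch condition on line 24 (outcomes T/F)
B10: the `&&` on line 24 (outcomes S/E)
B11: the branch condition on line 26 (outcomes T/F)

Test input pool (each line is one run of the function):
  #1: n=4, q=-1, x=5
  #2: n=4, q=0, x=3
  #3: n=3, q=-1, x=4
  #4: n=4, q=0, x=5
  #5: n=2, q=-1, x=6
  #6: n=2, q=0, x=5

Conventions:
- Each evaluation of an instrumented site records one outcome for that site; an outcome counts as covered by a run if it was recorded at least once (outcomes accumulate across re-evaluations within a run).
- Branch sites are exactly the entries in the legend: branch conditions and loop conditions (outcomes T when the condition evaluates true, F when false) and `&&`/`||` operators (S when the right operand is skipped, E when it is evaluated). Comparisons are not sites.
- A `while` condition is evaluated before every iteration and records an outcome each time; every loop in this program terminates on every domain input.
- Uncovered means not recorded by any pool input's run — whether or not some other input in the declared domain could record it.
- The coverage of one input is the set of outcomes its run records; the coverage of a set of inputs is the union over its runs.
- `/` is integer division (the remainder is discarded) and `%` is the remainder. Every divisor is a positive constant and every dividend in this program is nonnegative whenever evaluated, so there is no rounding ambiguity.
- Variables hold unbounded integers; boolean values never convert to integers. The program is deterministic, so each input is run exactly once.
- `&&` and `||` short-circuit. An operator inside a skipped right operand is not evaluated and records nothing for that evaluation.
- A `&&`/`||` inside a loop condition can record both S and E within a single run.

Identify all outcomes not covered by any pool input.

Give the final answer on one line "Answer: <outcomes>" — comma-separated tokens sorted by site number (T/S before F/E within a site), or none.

#1 (n=4, q=-1, x=5) -> covered: B1=T, B2=E, B4=T, B5=E, B6=T, B6=F, B7=S, B7=E, B8=T, B9=F, B10=E, B11=F
#2 (n=4, q=0, x=3) -> covered: B1=T, B2=S, B4=F, B5=S, B6=T, B6=F, B7=S, B7=E, B8=T, B9=F, B10=S, B11=T
#3 (n=3, q=-1, x=4) -> covered: B1=T, B2=S, B4=T, B5=E, B6=T, B6=F, B7=S, B7=E, B8=T, B9=F, B10=E, B11=T
#4 (n=4, q=0, x=5) -> covered: B1=T, B2=E, B4=T, B5=E, B6=T, B6=F, B7=S, B7=E, B8=T, B9=F, B10=E, B11=F
#5 (n=2, q=-1, x=6) -> covered: B1=F, B2=E, B3=T, B4=F, B5=E, B6=F, B7=E, B8=F, B9=F, B10=S, B11=F
#6 (n=2, q=0, x=5) -> covered: B1=F, B2=E, B3=F, B4=F, B5=E, B6=T, B6=F, B7=S, B7=E, B8=T, B9=T, B10=E
union over the pool: B1=T, B1=F, B2=S, B2=E, B3=T, B3=F, B4=T, B4=F, B5=S, B5=E, B6=T, B6=F, B7=S, B7=E, B8=T, B8=F, B9=T, B9=F, B10=S, B10=E, B11=T, B11=F
uncovered (0 of 22): none

Answer: none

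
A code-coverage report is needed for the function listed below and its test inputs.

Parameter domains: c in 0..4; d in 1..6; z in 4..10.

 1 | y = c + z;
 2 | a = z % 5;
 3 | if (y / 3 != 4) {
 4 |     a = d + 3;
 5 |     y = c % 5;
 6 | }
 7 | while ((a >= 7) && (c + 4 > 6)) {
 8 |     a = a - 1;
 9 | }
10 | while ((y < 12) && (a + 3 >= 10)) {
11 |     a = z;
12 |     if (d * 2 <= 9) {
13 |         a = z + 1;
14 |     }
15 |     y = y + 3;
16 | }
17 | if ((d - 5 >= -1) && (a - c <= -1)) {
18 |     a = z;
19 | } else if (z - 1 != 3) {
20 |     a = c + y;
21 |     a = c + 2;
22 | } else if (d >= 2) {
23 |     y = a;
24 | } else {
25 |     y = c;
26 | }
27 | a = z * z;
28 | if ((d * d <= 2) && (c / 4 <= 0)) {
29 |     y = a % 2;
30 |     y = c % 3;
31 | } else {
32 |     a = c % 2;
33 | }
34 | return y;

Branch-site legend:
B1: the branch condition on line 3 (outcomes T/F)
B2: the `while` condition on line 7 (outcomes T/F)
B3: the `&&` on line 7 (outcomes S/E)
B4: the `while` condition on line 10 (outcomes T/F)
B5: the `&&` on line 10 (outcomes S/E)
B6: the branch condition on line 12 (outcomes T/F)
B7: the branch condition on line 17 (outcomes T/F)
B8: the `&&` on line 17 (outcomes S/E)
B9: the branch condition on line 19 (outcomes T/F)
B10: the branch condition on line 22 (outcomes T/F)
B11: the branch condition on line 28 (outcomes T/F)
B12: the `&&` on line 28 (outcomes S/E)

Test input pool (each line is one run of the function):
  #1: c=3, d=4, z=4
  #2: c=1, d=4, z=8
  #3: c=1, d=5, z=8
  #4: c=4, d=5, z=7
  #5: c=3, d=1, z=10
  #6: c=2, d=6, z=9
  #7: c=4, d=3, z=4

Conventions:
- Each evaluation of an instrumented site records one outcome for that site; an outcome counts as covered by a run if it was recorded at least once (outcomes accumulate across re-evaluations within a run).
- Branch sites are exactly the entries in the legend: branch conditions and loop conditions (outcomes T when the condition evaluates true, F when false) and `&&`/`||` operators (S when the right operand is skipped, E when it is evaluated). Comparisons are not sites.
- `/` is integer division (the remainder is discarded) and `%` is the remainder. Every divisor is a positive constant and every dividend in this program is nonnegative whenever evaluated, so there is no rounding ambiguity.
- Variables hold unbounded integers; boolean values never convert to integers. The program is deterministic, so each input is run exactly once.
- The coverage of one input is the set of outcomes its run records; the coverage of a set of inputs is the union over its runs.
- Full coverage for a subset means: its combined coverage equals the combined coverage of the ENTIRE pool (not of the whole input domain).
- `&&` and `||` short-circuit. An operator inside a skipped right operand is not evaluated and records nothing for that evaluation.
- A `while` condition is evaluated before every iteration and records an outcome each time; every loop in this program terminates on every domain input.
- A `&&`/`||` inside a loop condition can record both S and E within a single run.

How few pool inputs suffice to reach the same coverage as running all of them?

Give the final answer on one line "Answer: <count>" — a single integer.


input #1 (c=3, d=4, z=4): covers B1=T, B2=T, B2=F, B3=S, B3=E, B4=F, B5=E, B7=F, B8=E, B9=F, B10=T, B11=F, B12=S
input #2 (c=1, d=4, z=8): covers B1=T, B2=F, B3=E, B4=T, B4=F, B5=S, B5=E, B6=T, B7=F, B8=E, B9=T, B11=F, B12=S
input #3 (c=1, d=5, z=8): covers B1=T, B2=F, B3=E, B4=T, B4=F, B5=S, B5=E, B6=F, B7=F, B8=E, B9=T, B11=F, B12=S
input #4 (c=4, d=5, z=7): covers B1=T, B2=T, B2=F, B3=S, B3=E, B4=F, B5=E, B7=F, B8=E, B9=T, B11=F, B12=S
input #5 (c=3, d=1, z=10): covers B1=F, B2=F, B3=S, B4=F, B5=S, B7=F, B8=S, B9=T, B11=T, B12=E
input #6 (c=2, d=6, z=9): covers B1=T, B2=F, B3=E, B4=T, B4=F, B5=S, B5=E, B6=F, B7=F, B8=E, B9=T, B11=F, B12=S
input #7 (c=4, d=3, z=4): covers B1=T, B2=F, B3=S, B4=F, B5=E, B7=F, B8=S, B9=F, B10=T, B11=F, B12=S
the full pool covers 22 outcomes: B1=T, B1=F, B2=T, B2=F, B3=S, B3=E, B4=T, B4=F, B5=S, B5=E, B6=T, B6=F, B7=F, B8=S, B8=E, B9=T, B9=F, B10=T, B11=T, B11=F, B12=S, B12=E
size 1 is not enough: best union over all size-1 subsets is 13/22
size 2 is not enough: best union over all size-2 subsets is 19/22
size 3 is not enough: best union over all size-3 subsets is 21/22
inputs {1, 2, 3, 5} (size 4) cover everything; no size-4 subset with a lexicographically smaller index list covers all 22
Answer: 4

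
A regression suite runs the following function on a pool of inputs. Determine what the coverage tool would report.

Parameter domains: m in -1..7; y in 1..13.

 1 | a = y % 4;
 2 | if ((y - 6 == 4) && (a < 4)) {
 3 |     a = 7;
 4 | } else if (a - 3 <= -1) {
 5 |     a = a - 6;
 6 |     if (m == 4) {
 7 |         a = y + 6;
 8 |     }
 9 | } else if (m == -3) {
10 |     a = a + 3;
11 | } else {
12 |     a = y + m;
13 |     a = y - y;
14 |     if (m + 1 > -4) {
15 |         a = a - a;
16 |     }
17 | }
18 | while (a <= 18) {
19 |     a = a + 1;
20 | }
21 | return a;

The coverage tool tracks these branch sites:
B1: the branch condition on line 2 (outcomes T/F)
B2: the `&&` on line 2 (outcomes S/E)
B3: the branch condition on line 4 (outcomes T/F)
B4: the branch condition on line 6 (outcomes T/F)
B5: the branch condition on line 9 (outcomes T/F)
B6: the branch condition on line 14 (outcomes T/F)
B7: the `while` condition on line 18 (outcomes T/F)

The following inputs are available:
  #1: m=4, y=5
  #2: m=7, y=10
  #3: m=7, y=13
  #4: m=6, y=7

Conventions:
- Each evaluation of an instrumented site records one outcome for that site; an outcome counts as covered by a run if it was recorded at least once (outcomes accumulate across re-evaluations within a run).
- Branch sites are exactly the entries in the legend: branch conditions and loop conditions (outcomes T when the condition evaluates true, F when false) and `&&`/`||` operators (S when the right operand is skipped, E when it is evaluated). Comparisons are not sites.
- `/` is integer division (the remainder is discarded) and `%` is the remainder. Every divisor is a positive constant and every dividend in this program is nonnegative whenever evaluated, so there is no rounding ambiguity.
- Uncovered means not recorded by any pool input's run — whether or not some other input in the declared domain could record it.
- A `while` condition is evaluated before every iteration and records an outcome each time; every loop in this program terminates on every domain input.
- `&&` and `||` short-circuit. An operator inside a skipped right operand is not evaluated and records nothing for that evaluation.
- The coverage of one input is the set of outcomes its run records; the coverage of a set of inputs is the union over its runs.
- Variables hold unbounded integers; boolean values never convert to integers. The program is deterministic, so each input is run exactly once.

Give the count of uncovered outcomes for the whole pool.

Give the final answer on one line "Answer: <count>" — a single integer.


run #1 (m=4, y=5) records B1=F, B2=S, B3=T, B4=T, B7=T, B7=F
run #2 (m=7, y=10) records B1=T, B2=E, B7=T, B7=F
run #3 (m=7, y=13) records B1=F, B2=S, B3=T, B4=F, B7=T, B7=F
run #4 (m=6, y=7) records B1=F, B2=S, B3=F, B5=F, B6=T, B7=T, B7=F
union over the pool: B1=T, B1=F, B2=S, B2=E, B3=T, B3=F, B4=T, B4=F, B5=F, B6=T, B7=T, B7=F
uncovered (2 of 14): B5=T, B6=F
Answer: 2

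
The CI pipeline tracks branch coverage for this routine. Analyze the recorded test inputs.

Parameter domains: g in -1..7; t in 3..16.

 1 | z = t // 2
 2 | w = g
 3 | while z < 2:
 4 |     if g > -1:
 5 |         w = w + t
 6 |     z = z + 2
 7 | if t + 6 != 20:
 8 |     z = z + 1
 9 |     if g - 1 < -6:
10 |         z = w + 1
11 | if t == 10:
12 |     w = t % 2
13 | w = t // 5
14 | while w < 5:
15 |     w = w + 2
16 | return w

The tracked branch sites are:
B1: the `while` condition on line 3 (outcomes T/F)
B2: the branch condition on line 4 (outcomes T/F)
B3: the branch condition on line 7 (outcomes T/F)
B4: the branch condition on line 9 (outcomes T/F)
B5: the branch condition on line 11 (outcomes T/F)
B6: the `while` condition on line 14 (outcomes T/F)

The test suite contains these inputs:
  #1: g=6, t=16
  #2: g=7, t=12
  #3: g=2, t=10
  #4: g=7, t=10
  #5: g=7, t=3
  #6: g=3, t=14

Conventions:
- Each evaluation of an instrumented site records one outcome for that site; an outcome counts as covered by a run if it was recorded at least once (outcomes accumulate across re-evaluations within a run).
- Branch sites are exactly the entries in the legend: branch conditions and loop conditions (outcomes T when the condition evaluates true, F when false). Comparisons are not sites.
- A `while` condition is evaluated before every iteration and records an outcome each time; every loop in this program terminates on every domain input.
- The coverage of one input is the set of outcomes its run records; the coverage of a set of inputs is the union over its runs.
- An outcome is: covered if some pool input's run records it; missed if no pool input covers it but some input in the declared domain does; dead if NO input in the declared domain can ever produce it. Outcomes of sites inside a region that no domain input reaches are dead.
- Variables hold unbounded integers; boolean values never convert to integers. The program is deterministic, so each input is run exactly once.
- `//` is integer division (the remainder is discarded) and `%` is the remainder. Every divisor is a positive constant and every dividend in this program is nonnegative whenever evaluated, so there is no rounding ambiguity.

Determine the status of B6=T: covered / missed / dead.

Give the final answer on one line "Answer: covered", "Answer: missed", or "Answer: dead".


B6=T is recorded by pool input(s) 1, 2, 3, 4, 5, 6 -> covered
Answer: covered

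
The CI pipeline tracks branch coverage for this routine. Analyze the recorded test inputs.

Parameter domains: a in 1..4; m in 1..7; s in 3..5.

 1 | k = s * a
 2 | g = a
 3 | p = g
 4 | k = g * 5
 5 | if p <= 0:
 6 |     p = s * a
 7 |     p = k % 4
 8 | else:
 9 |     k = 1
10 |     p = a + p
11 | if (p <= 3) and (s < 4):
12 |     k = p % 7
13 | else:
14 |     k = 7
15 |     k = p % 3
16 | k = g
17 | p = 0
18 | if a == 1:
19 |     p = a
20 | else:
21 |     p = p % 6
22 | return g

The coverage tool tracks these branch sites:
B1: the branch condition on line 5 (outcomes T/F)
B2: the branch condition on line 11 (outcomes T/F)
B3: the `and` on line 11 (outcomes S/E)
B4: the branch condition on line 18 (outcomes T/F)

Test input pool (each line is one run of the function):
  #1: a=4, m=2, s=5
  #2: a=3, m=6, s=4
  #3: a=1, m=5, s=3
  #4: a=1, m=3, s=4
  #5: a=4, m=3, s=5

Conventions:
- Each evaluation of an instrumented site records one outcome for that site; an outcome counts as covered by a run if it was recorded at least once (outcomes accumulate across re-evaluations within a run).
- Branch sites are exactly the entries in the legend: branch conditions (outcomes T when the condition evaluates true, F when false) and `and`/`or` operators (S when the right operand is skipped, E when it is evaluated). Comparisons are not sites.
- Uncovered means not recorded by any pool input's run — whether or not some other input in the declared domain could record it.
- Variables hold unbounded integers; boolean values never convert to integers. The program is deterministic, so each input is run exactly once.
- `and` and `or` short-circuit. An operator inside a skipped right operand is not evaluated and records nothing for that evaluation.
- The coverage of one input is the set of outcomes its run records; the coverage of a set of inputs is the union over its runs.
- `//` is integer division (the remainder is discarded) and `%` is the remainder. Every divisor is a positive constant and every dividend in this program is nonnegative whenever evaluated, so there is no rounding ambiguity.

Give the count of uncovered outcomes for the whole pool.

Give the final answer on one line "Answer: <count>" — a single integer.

run #1 (a=4, m=2, s=5) records B1=F, B2=F, B3=S, B4=F
run #2 (a=3, m=6, s=4) records B1=F, B2=F, B3=S, B4=F
run #3 (a=1, m=5, s=3) records B1=F, B2=T, B3=E, B4=T
run #4 (a=1, m=3, s=4) records B1=F, B2=F, B3=E, B4=T
run #5 (a=4, m=3, s=5) records B1=F, B2=F, B3=S, B4=F
union over the pool: B1=F, B2=T, B2=F, B3=S, B3=E, B4=T, B4=F
uncovered (1 of 8): B1=T

Answer: 1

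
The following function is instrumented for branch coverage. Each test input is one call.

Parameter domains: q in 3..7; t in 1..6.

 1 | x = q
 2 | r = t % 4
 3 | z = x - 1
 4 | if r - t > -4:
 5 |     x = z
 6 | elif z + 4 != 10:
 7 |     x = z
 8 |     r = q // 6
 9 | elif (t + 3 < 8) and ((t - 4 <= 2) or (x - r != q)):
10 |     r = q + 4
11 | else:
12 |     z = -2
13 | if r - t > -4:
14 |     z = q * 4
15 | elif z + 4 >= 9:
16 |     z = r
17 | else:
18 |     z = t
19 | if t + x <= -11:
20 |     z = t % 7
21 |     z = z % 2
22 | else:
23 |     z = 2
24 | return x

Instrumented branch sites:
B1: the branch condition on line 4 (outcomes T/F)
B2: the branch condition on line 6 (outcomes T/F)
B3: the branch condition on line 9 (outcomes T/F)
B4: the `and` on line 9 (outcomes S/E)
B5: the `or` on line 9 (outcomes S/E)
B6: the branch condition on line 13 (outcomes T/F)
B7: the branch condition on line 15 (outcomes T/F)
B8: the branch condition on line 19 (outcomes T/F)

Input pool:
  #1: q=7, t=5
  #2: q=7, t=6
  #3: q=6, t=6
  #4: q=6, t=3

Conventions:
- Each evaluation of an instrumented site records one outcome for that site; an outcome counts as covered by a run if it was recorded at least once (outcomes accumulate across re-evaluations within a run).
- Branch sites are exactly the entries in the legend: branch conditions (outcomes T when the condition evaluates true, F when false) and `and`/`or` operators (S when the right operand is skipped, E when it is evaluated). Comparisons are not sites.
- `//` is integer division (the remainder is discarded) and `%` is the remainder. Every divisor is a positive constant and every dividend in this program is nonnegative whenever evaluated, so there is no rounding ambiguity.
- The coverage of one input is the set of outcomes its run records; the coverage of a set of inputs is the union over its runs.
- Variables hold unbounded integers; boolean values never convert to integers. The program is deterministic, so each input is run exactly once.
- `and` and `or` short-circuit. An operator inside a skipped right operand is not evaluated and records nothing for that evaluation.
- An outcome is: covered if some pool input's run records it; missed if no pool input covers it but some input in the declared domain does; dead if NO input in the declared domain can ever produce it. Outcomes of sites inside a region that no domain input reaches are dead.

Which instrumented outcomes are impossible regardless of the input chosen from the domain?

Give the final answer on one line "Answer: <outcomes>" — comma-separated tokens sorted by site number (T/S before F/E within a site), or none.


running all 30 domain inputs and tallying outcomes:
  B5=E: never recorded by any domain input -> dead
  B8=T: never recorded by any domain input -> dead
  reachable outcomes have witnesses, e.g. B1=T (e.g. q=3, t=1), B1=F (e.g. q=3, t=4), B2=T (e.g. q=3, t=4), B2=F (e.g. q=7, t=4)
Answer: B5=E, B8=T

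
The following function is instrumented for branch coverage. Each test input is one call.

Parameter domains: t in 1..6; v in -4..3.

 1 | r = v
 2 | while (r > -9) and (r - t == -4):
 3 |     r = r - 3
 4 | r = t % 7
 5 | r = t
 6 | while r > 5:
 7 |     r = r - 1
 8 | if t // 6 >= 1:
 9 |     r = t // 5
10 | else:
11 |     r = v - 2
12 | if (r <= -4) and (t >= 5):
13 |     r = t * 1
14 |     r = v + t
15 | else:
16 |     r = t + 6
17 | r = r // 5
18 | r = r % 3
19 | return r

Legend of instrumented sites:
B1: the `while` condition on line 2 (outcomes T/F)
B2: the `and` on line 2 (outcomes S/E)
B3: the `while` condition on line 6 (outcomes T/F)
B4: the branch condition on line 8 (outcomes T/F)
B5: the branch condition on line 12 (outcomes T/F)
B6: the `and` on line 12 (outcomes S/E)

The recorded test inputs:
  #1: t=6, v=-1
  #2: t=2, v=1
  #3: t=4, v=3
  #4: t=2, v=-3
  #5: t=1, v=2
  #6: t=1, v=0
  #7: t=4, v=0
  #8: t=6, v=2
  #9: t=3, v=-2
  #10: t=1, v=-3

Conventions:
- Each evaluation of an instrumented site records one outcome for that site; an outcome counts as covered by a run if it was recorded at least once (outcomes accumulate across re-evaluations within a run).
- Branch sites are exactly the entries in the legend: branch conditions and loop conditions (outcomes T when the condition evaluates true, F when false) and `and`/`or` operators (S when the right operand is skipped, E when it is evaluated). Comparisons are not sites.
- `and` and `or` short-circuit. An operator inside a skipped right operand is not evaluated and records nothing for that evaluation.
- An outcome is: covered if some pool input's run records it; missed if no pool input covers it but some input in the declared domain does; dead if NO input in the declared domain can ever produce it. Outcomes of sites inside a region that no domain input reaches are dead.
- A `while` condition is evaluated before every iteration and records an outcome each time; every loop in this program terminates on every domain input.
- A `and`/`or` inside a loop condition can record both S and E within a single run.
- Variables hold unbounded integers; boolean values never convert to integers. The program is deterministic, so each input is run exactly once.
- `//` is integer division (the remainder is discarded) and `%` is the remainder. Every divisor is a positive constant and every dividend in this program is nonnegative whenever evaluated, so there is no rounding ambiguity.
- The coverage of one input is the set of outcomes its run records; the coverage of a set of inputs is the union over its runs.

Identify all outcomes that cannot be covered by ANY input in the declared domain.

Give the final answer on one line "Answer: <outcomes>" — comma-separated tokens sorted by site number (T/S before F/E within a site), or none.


running all 48 domain inputs and tallying outcomes:
  B2=S: no domain input ever produces it -> dead
  reachable outcomes have witnesses, e.g. B1=T (e.g. t=1, v=-3), B1=F (e.g. t=1, v=-4), B2=E (e.g. t=1, v=-4), B3=T (e.g. t=6, v=-4)
Answer: B2=S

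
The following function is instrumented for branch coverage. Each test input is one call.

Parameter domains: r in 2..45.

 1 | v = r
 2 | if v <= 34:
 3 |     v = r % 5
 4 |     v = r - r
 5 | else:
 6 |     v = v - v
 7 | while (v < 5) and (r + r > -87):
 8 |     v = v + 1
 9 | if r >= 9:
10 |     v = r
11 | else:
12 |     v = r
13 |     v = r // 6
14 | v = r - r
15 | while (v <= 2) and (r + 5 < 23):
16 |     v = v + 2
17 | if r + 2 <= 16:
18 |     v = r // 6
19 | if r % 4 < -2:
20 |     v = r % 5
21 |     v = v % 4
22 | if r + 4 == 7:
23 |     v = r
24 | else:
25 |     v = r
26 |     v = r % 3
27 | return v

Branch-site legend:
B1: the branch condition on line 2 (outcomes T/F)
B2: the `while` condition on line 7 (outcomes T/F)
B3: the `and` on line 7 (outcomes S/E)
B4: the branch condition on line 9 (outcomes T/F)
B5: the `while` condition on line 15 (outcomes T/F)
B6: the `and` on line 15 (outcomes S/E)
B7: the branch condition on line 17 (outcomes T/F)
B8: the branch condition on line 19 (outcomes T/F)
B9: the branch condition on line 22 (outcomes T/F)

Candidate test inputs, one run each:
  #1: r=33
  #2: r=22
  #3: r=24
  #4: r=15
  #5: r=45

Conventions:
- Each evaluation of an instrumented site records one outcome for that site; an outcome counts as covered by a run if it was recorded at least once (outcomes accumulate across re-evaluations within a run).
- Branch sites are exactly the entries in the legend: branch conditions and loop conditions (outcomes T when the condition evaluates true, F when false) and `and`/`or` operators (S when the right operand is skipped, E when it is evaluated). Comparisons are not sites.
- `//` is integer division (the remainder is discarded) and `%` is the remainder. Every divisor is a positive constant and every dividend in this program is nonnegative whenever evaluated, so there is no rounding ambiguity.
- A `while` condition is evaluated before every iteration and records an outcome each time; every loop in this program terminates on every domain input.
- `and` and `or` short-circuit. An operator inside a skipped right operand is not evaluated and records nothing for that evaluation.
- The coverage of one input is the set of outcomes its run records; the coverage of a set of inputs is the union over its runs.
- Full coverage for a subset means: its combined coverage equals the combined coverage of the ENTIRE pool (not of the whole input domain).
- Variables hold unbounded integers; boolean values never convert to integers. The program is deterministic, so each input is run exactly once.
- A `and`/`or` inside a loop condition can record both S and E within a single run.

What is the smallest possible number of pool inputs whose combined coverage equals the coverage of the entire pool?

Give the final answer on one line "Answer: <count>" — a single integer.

input #1, r=33: events B1->T, B3->E, B2->T, B3->E, B2->T, B3->E, B2->T, B3->E, B2->T, B3->E, B2->T, B3->S, B2->F, B4->T, ...; outcomes B1=T, B2=T, B2=F, B3=S, B3=E, B4=T, B5=F, B6=E, B7=F, B8=F, B9=F
input #2, r=22: events B1->T, B3->E, B2->T, B3->E, B2->T, B3->E, B2->T, B3->E, B2->T, B3->E, B2->T, B3->S, B2->F, B4->T, ...; outcomes B1=T, B2=T, B2=F, B3=S, B3=E, B4=T, B5=F, B6=E, B7=F, B8=F, B9=F
input #3, r=24: events B1->T, B3->E, B2->T, B3->E, B2->T, B3->E, B2->T, B3->E, B2->T, B3->E, B2->T, B3->S, B2->F, B4->T, ...; outcomes B1=T, B2=T, B2=F, B3=S, B3=E, B4=T, B5=F, B6=E, B7=F, B8=F, B9=F
input #4, r=15: events B1->T, B3->E, B2->T, B3->E, B2->T, B3->E, B2->T, B3->E, B2->T, B3->E, B2->T, B3->S, B2->F, B4->T, ...; outcomes B1=T, B2=T, B2=F, B3=S, B3=E, B4=T, B5=T, B5=F, B6=S, B6=E, B7=F, B8=F, B9=F
input #5, r=45: events B1->F, B3->E, B2->T, B3->E, B2->T, B3->E, B2->T, B3->E, B2->T, B3->E, B2->T, B3->S, B2->F, B4->T, ...; outcomes B1=F, B2=T, B2=F, B3=S, B3=E, B4=T, B5=F, B6=E, B7=F, B8=F, B9=F
together the pool reaches 14 outcomes: B1=T, B1=F, B2=T, B2=F, B3=S, B3=E, B4=T, B5=T, B5=F, B6=S, B6=E, B7=F, B8=F, B9=F
checked all size-1 subsets: none covers 14 outcomes (max 13/14)
the canonical winner is {4, 5}: size 2, full 14-outcome coverage, earliest index list among size-2 covers

Answer: 2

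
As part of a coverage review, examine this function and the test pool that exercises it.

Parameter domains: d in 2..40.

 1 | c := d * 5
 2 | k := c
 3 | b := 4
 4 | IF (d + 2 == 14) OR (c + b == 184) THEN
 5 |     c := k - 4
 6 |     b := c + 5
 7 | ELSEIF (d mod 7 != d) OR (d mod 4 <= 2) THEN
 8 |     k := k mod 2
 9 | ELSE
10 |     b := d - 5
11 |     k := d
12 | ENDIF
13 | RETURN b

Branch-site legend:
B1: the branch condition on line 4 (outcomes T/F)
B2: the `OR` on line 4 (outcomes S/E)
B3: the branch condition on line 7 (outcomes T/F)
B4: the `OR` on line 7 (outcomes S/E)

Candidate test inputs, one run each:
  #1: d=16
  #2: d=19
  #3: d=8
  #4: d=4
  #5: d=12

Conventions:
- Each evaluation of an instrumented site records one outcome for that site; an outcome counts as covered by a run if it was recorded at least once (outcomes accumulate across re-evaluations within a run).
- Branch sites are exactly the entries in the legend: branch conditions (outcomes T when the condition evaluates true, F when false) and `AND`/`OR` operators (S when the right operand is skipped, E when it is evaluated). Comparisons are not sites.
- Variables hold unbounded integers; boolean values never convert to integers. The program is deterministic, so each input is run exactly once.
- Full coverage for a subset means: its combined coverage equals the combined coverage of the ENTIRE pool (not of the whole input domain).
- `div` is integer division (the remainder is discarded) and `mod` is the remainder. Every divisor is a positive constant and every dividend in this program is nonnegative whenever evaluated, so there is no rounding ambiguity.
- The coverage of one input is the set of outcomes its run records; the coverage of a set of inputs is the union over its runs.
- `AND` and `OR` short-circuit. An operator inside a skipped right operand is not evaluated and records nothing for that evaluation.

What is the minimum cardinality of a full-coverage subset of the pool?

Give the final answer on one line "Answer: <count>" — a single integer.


run #1 (d=16) runs B2->E, B1->F, B4->S, B3->T; records B1=F, B2=E, B3=T, B4=S
run #2 (d=19) runs B2->E, B1->F, B4->S, B3->T; records B1=F, B2=E, B3=T, B4=S
run #3 (d=8) runs B2->E, B1->F, B4->S, B3->T; records B1=F, B2=E, B3=T, B4=S
run #4 (d=4) runs B2->E, B1->F, B4->E, B3->T; records B1=F, B2=E, B3=T, B4=E
run #5 (d=12) runs B2->S, B1->T; records B1=T, B2=S
together the pool reaches 7 outcomes: B1=T, B1=F, B2=S, B2=E, B3=T, B4=S, B4=E
no size-1 subset reaches all 7 outcomes (best union: 4/7)
no size-2 subset reaches all 7 outcomes (best union: 6/7)
size 3: inputs {1, 4, 5} cover all 7 outcomes, and no lexicographically smaller subset of this size does
Answer: 3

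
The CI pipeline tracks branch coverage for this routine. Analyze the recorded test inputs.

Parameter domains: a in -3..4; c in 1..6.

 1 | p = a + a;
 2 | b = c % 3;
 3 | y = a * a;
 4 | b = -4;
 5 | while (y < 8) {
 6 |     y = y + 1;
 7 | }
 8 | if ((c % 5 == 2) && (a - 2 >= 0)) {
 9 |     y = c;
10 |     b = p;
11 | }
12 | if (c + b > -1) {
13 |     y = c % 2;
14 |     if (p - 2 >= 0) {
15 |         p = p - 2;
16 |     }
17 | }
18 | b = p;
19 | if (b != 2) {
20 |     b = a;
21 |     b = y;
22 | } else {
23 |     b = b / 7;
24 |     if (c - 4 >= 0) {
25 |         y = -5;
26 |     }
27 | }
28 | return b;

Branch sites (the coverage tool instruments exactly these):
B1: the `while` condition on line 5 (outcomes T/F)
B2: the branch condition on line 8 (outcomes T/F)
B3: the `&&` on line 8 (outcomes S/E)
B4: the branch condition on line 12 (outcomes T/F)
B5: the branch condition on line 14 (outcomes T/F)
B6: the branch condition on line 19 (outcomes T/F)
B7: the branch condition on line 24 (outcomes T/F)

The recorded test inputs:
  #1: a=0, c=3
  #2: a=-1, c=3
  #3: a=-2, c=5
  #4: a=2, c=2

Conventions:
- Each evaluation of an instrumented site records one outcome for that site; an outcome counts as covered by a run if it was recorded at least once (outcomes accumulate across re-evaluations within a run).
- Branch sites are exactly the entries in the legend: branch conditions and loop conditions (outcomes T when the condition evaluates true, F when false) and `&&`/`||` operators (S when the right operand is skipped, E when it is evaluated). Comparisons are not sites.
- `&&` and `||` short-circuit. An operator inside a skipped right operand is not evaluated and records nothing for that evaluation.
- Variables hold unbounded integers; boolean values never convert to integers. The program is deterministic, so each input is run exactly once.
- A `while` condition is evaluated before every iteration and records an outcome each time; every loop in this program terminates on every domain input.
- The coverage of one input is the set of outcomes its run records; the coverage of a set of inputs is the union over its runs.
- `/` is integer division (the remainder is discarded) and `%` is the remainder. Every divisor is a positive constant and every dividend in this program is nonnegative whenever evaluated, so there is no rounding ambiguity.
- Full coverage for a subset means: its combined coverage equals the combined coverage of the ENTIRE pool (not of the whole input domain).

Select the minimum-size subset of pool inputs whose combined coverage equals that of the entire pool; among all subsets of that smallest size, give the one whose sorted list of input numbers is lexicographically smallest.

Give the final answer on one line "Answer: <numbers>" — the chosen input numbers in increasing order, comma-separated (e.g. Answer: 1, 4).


input #1 (a=0, c=3): events B1->T, B1->T, B1->T, B1->T, B1->T, B1->T, B1->T, B1->T, B1->F, B3->S, B2->F, B4->F, B6->T; covers B1=T, B1=F, B2=F, B3=S, B4=F, B6=T
input #2 (a=-1, c=3): events B1->T, B1->T, B1->T, B1->T, B1->T, B1->T, B1->T, B1->F, B3->S, B2->F, B4->F, B6->T; covers B1=T, B1=F, B2=F, B3=S, B4=F, B6=T
input #3 (a=-2, c=5): events B1->T, B1->T, B1->T, B1->T, B1->F, B3->S, B2->F, B4->T, B5->F, B6->T; covers B1=T, B1=F, B2=F, B3=S, B4=T, B5=F, B6=T
input #4 (a=2, c=2): events B1->T, B1->T, B1->T, B1->T, B1->F, B3->E, B2->T, B4->T, B5->T, B6->F, B7->F; covers B1=T, B1=F, B2=T, B3=E, B4=T, B5=T, B6=F, B7=F
the full pool covers 13 outcomes: B1=T, B1=F, B2=T, B2=F, B3=S, B3=E, B4=T, B4=F, B5=T, B5=F, B6=T, B6=F, B7=F
every size-1 subset falls short of the 13 outcomes (best: 8/13)
every size-2 subset falls short of the 13 outcomes (best: 12/13)
inputs {1, 3, 4} (size 3) cover everything; no size-3 subset with a lexicographically smaller index list covers all 13
Answer: 1, 3, 4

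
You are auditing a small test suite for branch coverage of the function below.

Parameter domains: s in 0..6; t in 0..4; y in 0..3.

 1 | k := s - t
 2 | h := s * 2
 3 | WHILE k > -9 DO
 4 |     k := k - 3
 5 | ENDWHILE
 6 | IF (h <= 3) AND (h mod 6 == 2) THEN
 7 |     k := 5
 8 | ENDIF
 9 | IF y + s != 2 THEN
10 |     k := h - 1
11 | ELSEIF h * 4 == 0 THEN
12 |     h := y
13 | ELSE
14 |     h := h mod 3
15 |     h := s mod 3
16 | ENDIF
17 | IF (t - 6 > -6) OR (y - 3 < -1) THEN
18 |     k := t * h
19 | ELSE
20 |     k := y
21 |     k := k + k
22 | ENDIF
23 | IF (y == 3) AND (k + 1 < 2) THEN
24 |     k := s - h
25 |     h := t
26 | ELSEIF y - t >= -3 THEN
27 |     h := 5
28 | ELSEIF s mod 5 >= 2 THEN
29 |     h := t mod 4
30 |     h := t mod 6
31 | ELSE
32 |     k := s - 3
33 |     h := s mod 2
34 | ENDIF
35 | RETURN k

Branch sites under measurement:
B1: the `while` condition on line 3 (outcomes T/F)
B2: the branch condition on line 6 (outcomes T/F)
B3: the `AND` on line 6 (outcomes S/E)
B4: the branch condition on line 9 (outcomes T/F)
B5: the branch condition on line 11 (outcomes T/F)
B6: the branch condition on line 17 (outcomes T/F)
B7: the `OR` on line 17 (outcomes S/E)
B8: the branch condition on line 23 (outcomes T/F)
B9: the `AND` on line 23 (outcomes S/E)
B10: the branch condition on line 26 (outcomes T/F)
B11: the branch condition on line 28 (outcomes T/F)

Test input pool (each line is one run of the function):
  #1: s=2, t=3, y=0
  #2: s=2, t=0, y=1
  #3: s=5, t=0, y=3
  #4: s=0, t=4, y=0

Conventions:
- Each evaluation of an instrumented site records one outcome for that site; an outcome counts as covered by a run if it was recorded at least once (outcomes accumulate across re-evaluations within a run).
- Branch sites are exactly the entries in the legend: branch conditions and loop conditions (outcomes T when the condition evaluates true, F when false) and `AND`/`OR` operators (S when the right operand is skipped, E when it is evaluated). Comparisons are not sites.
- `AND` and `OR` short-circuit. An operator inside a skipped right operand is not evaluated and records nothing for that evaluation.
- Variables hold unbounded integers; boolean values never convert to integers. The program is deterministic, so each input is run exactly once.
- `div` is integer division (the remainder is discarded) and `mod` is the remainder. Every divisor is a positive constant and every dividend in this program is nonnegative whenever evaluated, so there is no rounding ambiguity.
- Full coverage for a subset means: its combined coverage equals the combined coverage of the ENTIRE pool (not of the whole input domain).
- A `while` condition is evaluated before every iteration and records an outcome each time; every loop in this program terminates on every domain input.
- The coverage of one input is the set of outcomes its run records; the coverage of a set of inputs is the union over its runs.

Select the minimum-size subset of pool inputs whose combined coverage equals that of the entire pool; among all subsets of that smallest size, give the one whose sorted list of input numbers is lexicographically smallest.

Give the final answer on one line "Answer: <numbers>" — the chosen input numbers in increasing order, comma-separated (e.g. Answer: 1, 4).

test 1 (s=2, t=3, y=0) hits B1=T, B1=F, B2=F, B3=S, B4=F, B5=F, B6=T, B7=S, B8=F, B9=S, B10=T
test 2 (s=2, t=0, y=1) hits B1=T, B1=F, B2=F, B3=S, B4=T, B6=T, B7=E, B8=F, B9=S, B10=T
test 3 (s=5, t=0, y=3) hits B1=T, B1=F, B2=F, B3=S, B4=T, B6=F, B7=E, B8=F, B9=E, B10=T
test 4 (s=0, t=4, y=0) hits B1=T, B1=F, B2=F, B3=E, B4=T, B6=T, B7=S, B8=F, B9=S, B10=F, B11=F
union over all inputs: B1=T, B1=F, B2=F, B3=S, B3=E, B4=T, B4=F, B5=F, B6=T, B6=F, B7=S, B7=E, B8=F, B9=S, B9=E, B10=T, B10=F, B11=F (18 outcomes)
every size-1 subset falls short of the 18 outcomes (best: 11/18)
every size-2 subset falls short of the 18 outcomes (best: 16/18)
size 3: inputs {1, 3, 4} cover all 18 outcomes, and no lexicographically smaller subset of this size does

Answer: 1, 3, 4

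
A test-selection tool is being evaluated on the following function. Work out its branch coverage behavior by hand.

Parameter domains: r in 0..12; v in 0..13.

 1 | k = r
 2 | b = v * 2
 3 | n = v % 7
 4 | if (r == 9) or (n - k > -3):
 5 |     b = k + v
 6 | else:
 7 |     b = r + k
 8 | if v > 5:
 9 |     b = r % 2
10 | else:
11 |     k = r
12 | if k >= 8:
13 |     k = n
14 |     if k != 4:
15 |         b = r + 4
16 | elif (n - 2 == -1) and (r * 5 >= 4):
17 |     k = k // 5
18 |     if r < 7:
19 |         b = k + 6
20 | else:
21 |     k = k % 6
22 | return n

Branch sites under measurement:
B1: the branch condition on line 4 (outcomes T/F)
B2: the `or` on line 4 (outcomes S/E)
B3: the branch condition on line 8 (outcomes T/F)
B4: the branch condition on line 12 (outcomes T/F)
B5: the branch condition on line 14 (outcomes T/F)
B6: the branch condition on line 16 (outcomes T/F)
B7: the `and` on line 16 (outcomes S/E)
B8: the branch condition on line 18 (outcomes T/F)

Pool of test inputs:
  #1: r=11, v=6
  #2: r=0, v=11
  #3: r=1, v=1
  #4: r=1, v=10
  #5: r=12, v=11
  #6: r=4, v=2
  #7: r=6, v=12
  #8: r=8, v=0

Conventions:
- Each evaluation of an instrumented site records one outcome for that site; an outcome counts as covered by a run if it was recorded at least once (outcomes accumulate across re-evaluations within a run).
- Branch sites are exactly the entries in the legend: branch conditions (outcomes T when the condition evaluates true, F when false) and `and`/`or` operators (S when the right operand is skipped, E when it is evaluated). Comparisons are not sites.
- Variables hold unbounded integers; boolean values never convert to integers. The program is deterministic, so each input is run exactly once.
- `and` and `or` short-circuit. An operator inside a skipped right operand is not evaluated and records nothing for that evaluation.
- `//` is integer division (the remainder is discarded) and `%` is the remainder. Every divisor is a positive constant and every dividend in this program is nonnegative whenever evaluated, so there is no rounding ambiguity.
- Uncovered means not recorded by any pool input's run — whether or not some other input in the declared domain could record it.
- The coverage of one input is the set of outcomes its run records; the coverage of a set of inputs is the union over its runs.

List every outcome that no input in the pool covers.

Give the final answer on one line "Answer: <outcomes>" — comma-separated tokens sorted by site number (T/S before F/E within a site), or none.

run #1 (r=11, v=6) runs B2->E, B1->F, B3->T, B4->T, B5->T; records B1=F, B2=E, B3=T, B4=T, B5=T
run #2 (r=0, v=11) runs B2->E, B1->T, B3->T, B4->F, B7->S, B6->F; records B1=T, B2=E, B3=T, B4=F, B6=F, B7=S
run #3 (r=1, v=1) runs B2->E, B1->T, B3->F, B4->F, B7->E, B6->T, B8->T; records B1=T, B2=E, B3=F, B4=F, B6=T, B7=E, B8=T
run #4 (r=1, v=10) runs B2->E, B1->T, B3->T, B4->F, B7->S, B6->F; records B1=T, B2=E, B3=T, B4=F, B6=F, B7=S
run #5 (r=12, v=11) runs B2->E, B1->F, B3->T, B4->T, B5->F; records B1=F, B2=E, B3=T, B4=T, B5=F
run #6 (r=4, v=2) runs B2->E, B1->T, B3->F, B4->F, B7->S, B6->F; records B1=T, B2=E, B3=F, B4=F, B6=F, B7=S
run #7 (r=6, v=12) runs B2->E, B1->T, B3->T, B4->F, B7->S, B6->F; records B1=T, B2=E, B3=T, B4=F, B6=F, B7=S
run #8 (r=8, v=0) runs B2->E, B1->F, B3->F, B4->T, B5->T; records B1=F, B2=E, B3=F, B4=T, B5=T
union over the pool: B1=T, B1=F, B2=E, B3=T, B3=F, B4=T, B4=F, B5=T, B5=F, B6=T, B6=F, B7=S, B7=E, B8=T
uncovered (2 of 16): B2=S, B8=F

Answer: B2=S, B8=F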